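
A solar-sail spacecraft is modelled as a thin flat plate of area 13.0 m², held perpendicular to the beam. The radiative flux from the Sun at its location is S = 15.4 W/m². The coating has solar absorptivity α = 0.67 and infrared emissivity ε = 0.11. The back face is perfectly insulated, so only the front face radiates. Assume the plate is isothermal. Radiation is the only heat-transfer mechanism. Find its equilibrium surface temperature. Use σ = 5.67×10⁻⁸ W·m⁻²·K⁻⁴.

T ≈ 202 K

At equilibrium, absorbed power = emitted power.
Absorbing cross-section = A = 13.00 m²; emitting surface = A = 13.00 m² (ratio 1).
αS·A_cross = εσ·A_surf·T⁴  ⇒  T⁴ = αS/(ε·1σ).
T⁴ = 0.670·15.4/(0.11·1·5.67×10⁻⁸) = 1.654×10⁹ K⁴.
T = (1.654×10⁹)^(1/4).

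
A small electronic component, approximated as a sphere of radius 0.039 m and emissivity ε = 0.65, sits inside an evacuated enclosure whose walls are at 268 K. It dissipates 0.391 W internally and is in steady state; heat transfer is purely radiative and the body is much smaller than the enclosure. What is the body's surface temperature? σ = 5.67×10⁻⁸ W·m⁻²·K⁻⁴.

For a small grey body in a large enclosure, net radiated power = εσA(T⁴ − T_w⁴).
Steady state: P = εσA(T⁴ − T_w⁴) with A = 4πr² = 0.01911 m².
T⁴ = P/(εσA) + T_w⁴ = 0.391/(0.65·5.67×10⁻⁸·0.01911) + (268)⁴
    = 5.551×10⁸ + 5.159×10⁹ = 5.714×10⁹ K⁴.

T ≈ 275 K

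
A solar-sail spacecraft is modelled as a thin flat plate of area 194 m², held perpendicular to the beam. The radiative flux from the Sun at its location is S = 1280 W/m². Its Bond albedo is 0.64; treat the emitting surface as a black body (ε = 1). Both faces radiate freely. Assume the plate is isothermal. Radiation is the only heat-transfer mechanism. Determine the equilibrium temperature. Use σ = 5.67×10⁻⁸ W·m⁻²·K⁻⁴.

At equilibrium, absorbed power = emitted power.
Absorbing cross-section = A = 194.0 m²; emitting surface = 2A = 388.0 m² (ratio 2).
(1−a)S·A_cross = εσ·A_surf·T⁴  ⇒  T⁴ = (1−a)S/(2σ).
T⁴ = 0.360·1280/(2·5.67×10⁻⁸) = 4.063×10⁹ K⁴.
T = (4.063×10⁹)^(1/4).

T ≈ 252 K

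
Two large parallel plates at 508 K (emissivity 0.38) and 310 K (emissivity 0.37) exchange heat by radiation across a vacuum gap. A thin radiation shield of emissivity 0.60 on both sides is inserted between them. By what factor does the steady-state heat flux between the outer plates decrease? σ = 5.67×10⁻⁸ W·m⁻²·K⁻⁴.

factor ≈ 1.54

Without shield: q₀ = σΔ(T⁴)/(1/ε₁+1/ε₂−1) with denominator 4.334.
With shield the two gaps are in series; the resistances add: (1/ε₁+1/ε_s−1)+(1/ε_s+1/ε₂−1) = 3.298+3.369 = 6.668.
Heat-flux ratio q₀/q = 6.668/4.334.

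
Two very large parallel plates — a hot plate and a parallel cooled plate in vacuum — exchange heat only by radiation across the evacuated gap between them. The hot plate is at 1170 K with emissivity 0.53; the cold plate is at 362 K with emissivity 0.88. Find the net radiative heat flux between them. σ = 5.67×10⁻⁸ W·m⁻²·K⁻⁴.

q ≈ 52000 W/m²

For two infinite grey parallel plates, q = σ(T₁⁴ − T₂⁴)/(1/ε₁ + 1/ε₂ − 1).
T₁⁴ − T₂⁴ = 1.874×10¹² − 1.717×10¹⁰ = 1.857×10¹² K⁴.
1/ε₁ + 1/ε₂ − 1 = 1.887 + 1.136 − 1 = 2.023.
q = 5.67×10⁻⁸ × 1.857×10¹² / 2.023.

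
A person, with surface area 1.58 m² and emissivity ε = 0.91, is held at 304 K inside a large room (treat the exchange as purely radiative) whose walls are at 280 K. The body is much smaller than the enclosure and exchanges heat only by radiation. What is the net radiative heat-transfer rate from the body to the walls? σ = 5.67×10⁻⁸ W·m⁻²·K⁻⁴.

For a small grey body in a large enclosure: P_net = εσA(T_body⁴ − T_wall⁴).
A = 1.58 m²; T_body⁴ − T_wall⁴ = 8.541×10⁹ − 6.147×10⁹ = 2.394×10⁹ K⁴.
|P_net| = 0.91·5.67×10⁻⁸·1.580·2.394×10⁹.

P_net ≈ 195 W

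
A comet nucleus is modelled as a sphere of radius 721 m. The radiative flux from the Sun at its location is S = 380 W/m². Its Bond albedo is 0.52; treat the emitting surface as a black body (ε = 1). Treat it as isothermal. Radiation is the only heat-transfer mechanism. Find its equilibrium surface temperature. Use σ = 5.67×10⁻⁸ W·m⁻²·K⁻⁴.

T ≈ 168 K

At equilibrium, absorbed power = emitted power.
Absorbing cross-section = πr² = 1.633×10⁶ m²; emitting surface = 4πr² = 6.533×10⁶ m² (ratio 4).
(1−a)S·A_cross = εσ·A_surf·T⁴  ⇒  T⁴ = (1−a)S/(4σ).
T⁴ = 0.480·380/(4·5.67×10⁻⁸) = 8.042×10⁸ K⁴.
T = (8.042×10⁸)^(1/4).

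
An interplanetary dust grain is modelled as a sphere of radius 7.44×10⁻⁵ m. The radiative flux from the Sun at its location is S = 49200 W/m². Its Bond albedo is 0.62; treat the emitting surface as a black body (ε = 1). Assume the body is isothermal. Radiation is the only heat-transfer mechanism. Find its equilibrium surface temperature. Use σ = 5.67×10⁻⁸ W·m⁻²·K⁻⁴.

At equilibrium, absorbed power = emitted power.
Absorbing cross-section = πr² = 1.739×10⁻⁸ m²; emitting surface = 4πr² = 6.956×10⁻⁸ m² (ratio 4).
(1−a)S·A_cross = εσ·A_surf·T⁴  ⇒  T⁴ = (1−a)S/(4σ).
T⁴ = 0.380·49200/(4·5.67×10⁻⁸) = 8.243×10¹⁰ K⁴.
T = (8.243×10¹⁰)^(1/4).

T ≈ 536 K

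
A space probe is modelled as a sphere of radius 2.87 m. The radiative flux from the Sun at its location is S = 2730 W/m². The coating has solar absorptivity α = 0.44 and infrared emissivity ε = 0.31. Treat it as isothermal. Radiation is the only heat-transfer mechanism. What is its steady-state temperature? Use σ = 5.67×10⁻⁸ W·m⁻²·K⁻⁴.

At equilibrium, absorbed power = emitted power.
Absorbing cross-section = πr² = 25.88 m²; emitting surface = 4πr² = 103.5 m² (ratio 4).
αS·A_cross = εσ·A_surf·T⁴  ⇒  T⁴ = αS/(ε·4σ).
T⁴ = 0.440·2730/(0.31·4·5.67×10⁻⁸) = 1.708×10¹⁰ K⁴.
T = (1.708×10¹⁰)^(1/4).

T ≈ 362 K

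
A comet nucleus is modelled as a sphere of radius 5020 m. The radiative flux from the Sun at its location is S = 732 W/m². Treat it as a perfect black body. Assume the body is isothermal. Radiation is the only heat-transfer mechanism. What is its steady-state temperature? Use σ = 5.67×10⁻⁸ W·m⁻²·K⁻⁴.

T ≈ 238 K

At equilibrium, absorbed power = emitted power.
Absorbing cross-section = πr² = 7.917×10⁷ m²; emitting surface = 4πr² = 3.167×10⁸ m² (ratio 4).
S·A_cross = εσ·A_surf·T⁴  ⇒  T⁴ = S/(4σ).
T⁴ = 1.00·732/(4·5.67×10⁻⁸) = 3.228×10⁹ K⁴.
T = (3.228×10⁹)^(1/4).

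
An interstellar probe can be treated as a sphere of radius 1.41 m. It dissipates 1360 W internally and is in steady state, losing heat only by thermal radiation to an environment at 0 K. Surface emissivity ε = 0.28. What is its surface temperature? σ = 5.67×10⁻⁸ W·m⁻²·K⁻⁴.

T ≈ 242 K

Steady state: internal power = radiated power, P = εσA T⁴.
Radiating area A = 4πr² = 24.98 m².
T⁴ = P/(εσA) = 1360/(0.28·5.67×10⁻⁸·24.98) = 3.429×10⁹ K⁴.
T = (3.429×10⁹)^(1/4).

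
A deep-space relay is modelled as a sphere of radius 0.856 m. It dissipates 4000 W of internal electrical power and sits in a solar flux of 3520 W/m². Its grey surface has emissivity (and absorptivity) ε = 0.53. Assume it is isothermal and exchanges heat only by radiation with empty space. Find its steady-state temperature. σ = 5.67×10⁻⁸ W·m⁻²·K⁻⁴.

T ≈ 416 K

At steady state, absorbed solar power + internal power = radiated power.
Absorbed: α·S·A_cross = 0.53·3520·2.302 = 4295 W (cross-section πr²).
Total input = 4295 + 4000 = 8295 W.
Radiated: εσ·A_surf·T⁴ with A_surf = 4πr² = 9.208 m².
T⁴ = 8295/(0.53·5.67×10⁻⁸·9.208) = 2.998×10¹⁰ K⁴.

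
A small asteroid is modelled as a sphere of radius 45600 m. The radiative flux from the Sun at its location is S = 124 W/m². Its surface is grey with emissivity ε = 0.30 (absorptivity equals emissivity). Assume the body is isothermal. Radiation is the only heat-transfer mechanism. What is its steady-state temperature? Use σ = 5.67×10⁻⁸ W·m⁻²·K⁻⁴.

T ≈ 153 K

At equilibrium, absorbed power = emitted power.
Absorbing cross-section = πr² = 6.533×10⁹ m²; emitting surface = 4πr² = 2.613×10¹⁰ m² (ratio 4).
εS·A_cross = εσ·A_surf·T⁴  ⇒  T⁴ = S/(4σ)   (ε cancels).
T⁴ = 124/(4·5.67×10⁻⁸) = 5.467×10⁸ K⁴.
T = (5.467×10⁸)^(1/4).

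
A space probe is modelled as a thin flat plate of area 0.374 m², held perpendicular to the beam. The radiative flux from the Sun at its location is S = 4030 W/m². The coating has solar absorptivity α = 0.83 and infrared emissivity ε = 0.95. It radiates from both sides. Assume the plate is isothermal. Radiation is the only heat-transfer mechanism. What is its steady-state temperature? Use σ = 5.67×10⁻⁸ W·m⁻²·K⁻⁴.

T ≈ 420 K

At equilibrium, absorbed power = emitted power.
Absorbing cross-section = A = 0.3740 m²; emitting surface = 2A = 0.7480 m² (ratio 2).
αS·A_cross = εσ·A_surf·T⁴  ⇒  T⁴ = αS/(ε·2σ).
T⁴ = 0.830·4030/(0.95·2·5.67×10⁻⁸) = 3.105×10¹⁰ K⁴.
T = (3.105×10¹⁰)^(1/4).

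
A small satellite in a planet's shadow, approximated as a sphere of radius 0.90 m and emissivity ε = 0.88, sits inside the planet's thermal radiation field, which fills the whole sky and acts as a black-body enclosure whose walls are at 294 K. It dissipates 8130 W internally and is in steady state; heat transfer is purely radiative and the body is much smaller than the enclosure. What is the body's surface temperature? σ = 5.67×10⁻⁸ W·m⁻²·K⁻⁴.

T ≈ 391 K

For a small grey body in a large enclosure, net radiated power = εσA(T⁴ − T_w⁴).
Steady state: P = εσA(T⁴ − T_w⁴) with A = 4πr² = 10.18 m².
T⁴ = P/(εσA) + T_w⁴ = 8130/(0.88·5.67×10⁻⁸·10.18) + (294)⁴
    = 1.601×10¹⁰ + 7.471×10⁹ = 2.348×10¹⁰ K⁴.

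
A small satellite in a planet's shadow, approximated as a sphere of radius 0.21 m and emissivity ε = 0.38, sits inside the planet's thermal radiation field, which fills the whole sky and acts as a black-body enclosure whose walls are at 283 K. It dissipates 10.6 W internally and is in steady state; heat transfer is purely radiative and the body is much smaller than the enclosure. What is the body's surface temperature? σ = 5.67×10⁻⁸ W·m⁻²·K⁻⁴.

T ≈ 292 K

For a small grey body in a large enclosure, net radiated power = εσA(T⁴ − T_w⁴).
Steady state: P = εσA(T⁴ − T_w⁴) with A = 4πr² = 0.5542 m².
T⁴ = P/(εσA) + T_w⁴ = 10.6/(0.38·5.67×10⁻⁸·0.5542) + (283)⁴
    = 8.878×10⁸ + 6.414×10⁹ = 7.302×10⁹ K⁴.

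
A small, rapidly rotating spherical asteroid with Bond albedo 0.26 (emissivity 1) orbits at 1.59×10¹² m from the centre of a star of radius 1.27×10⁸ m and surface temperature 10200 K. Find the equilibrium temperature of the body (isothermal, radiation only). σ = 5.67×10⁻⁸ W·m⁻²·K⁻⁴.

The star's surface emits σT_*⁴; at distance d the flux is S = σT_*⁴(R_*/d)².
S = 5.67×10⁻⁸·(10200)⁴·(1.27×10⁸/1.59×10¹²)² = 3.916 W/m².
For an isothermal sphere T⁴ = (1−a)S/(4σ) = 1.278×10⁷ K⁴.

T ≈ 59.8 K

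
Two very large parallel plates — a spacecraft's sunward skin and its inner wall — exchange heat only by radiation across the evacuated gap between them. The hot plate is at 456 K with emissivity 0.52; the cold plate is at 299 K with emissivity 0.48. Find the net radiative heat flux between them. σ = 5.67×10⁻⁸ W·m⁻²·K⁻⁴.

q ≈ 665 W/m²

For two infinite grey parallel plates, q = σ(T₁⁴ − T₂⁴)/(1/ε₁ + 1/ε₂ − 1).
T₁⁴ − T₂⁴ = 4.324×10¹⁰ − 7.993×10⁹ = 3.524×10¹⁰ K⁴.
1/ε₁ + 1/ε₂ − 1 = 1.923 + 2.083 − 1 = 3.006.
q = 5.67×10⁻⁸ × 3.524×10¹⁰ / 3.006.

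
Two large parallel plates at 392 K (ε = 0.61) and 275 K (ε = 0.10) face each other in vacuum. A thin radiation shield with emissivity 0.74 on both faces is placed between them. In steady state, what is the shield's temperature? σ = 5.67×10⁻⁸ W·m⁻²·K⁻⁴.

In steady state the net flux on the hot side equals that on the cold side.
σ(T₁⁴−T_s⁴)/D₁ = σ(T_s⁴−T₂⁴)/D₂, with D₁ = 1/ε₁+1/ε_s−1 = 1.991, D₂ = 1/ε_s+1/ε₂−1 = 10.35.
Solve for T_s⁴: T_s⁴ = (D₂·T₁⁴ + D₁·T₂⁴)/(D₁+D₂) = 2.073×10¹⁰ K⁴.

T_s ≈ 379 K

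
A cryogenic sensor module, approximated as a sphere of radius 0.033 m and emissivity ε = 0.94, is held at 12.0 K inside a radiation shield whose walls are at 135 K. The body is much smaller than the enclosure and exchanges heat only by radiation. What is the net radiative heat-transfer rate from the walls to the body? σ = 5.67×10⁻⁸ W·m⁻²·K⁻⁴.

For a small grey body in a large enclosure: P_net = εσA(T_body⁴ − T_wall⁴).
A = 4πr² = 0.01368 m²; T_body⁴ − T_wall⁴ = 20740 − 3.322×10⁸ = -3.321×10⁸ K⁴.
|P_net| = 0.94·5.67×10⁻⁸·0.01368·3.321×10⁸.

P_net ≈ 0.242 W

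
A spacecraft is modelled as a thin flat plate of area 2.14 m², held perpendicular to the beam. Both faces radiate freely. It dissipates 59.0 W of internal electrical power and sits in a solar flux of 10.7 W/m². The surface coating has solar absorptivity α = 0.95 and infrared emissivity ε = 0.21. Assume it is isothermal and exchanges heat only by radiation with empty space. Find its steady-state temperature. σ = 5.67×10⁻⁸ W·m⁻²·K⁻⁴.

T ≈ 200 K

At steady state, absorbed solar power + internal power = radiated power.
Absorbed: α·S·A_cross = 0.95·10.7·2.140 = 21.75 W (cross-section A).
Total input = 21.75 + 59.0 = 80.75 W.
Radiated: εσ·A_surf·T⁴ with A_surf = 2A = 4.280 m².
T⁴ = 80.75/(0.21·5.67×10⁻⁸·4.280) = 1.585×10⁹ K⁴.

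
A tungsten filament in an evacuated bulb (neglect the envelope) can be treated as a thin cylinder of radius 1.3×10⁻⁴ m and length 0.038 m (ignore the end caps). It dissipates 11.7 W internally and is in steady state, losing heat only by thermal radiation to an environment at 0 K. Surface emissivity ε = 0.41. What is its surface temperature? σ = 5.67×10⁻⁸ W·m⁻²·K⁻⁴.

T ≈ 2010 K

Steady state: internal power = radiated power, P = εσA T⁴.
Radiating area A = 2πrL = 3.104×10⁻⁵ m².
T⁴ = P/(εσA) = 11.7/(0.41·5.67×10⁻⁸·3.104×10⁻⁵) = 1.621×10¹³ K⁴.
T = (1.621×10¹³)^(1/4).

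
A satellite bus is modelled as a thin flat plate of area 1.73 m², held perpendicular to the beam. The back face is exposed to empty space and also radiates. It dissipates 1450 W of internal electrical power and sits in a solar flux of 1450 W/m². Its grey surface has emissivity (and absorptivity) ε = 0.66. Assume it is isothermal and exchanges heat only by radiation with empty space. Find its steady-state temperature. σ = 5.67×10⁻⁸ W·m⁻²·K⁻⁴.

T ≈ 394 K

At steady state, absorbed solar power + internal power = radiated power.
Absorbed: α·S·A_cross = 0.66·1450·1.730 = 1656 W (cross-section A).
Total input = 1656 + 1450 = 3106 W.
Radiated: εσ·A_surf·T⁴ with A_surf = 2A = 3.460 m².
T⁴ = 3106/(0.66·5.67×10⁻⁸·3.460) = 2.399×10¹⁰ K⁴.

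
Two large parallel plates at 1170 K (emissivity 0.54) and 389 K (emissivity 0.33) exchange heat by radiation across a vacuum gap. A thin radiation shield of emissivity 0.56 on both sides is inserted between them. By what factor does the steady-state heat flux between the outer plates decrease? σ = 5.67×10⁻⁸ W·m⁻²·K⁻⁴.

Without shield: q₀ = σΔ(T⁴)/(1/ε₁+1/ε₂−1) with denominator 3.882.
With shield the two gaps are in series; the resistances add: (1/ε₁+1/ε_s−1)+(1/ε_s+1/ε₂−1) = 2.638+3.816 = 6.454.
Heat-flux ratio q₀/q = 6.454/3.882.

factor ≈ 1.66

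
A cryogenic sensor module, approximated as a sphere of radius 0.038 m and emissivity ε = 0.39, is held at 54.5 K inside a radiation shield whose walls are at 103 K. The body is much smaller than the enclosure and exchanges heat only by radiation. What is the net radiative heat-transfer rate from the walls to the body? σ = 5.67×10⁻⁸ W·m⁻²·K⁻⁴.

P_net ≈ 0.0416 W

For a small grey body in a large enclosure: P_net = εσA(T_body⁴ − T_wall⁴).
A = 4πr² = 0.01815 m²; T_body⁴ − T_wall⁴ = 8.822×10⁶ − 1.126×10⁸ = -1.037×10⁸ K⁴.
|P_net| = 0.39·5.67×10⁻⁸·0.01815·1.037×10⁸.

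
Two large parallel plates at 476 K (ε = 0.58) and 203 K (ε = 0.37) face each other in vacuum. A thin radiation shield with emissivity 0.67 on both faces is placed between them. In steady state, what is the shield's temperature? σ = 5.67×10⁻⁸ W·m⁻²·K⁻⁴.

In steady state the net flux on the hot side equals that on the cold side.
σ(T₁⁴−T_s⁴)/D₁ = σ(T_s⁴−T₂⁴)/D₂, with D₁ = 1/ε₁+1/ε_s−1 = 2.217, D₂ = 1/ε_s+1/ε₂−1 = 3.195.
Solve for T_s⁴: T_s⁴ = (D₂·T₁⁴ + D₁·T₂⁴)/(D₁+D₂) = 3.101×10¹⁰ K⁴.

T_s ≈ 420 K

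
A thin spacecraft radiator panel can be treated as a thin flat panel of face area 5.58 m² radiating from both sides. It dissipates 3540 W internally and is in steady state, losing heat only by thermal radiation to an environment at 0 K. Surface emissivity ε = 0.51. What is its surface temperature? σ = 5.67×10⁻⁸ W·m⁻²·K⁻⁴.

T ≈ 324 K

Steady state: internal power = radiated power, P = εσA T⁴.
Radiating area A = 2·5.58 = 11.16 m².
T⁴ = P/(εσA) = 3540/(0.51·5.67×10⁻⁸·11.16) = 1.097×10¹⁰ K⁴.
T = (1.097×10¹⁰)^(1/4).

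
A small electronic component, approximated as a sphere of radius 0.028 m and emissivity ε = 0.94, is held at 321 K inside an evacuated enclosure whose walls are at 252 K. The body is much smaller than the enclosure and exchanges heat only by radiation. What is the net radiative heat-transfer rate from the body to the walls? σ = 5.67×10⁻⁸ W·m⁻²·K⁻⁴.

For a small grey body in a large enclosure: P_net = εσA(T_body⁴ − T_wall⁴).
A = 4πr² = 0.009852 m²; T_body⁴ − T_wall⁴ = 1.062×10¹⁰ − 4.033×10⁹ = 6.585×10⁹ K⁴.
|P_net| = 0.94·5.67×10⁻⁸·0.009852·6.585×10⁹.

P_net ≈ 3.46 W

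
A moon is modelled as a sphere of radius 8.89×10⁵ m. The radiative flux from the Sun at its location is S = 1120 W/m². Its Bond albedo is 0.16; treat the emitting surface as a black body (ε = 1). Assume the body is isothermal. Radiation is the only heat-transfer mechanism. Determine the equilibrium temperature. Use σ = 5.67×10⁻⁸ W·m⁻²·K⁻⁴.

T ≈ 254 K

At equilibrium, absorbed power = emitted power.
Absorbing cross-section = πr² = 2.483×10¹² m²; emitting surface = 4πr² = 9.931×10¹² m² (ratio 4).
(1−a)S·A_cross = εσ·A_surf·T⁴  ⇒  T⁴ = (1−a)S/(4σ).
T⁴ = 0.840·1120/(4·5.67×10⁻⁸) = 4.148×10⁹ K⁴.
T = (4.148×10⁹)^(1/4).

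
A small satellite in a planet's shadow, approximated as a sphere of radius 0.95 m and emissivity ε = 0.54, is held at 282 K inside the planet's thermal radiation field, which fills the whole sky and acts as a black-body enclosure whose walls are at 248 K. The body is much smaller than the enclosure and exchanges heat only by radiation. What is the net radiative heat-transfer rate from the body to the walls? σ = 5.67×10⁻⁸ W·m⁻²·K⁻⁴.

For a small grey body in a large enclosure: P_net = εσA(T_body⁴ − T_wall⁴).
A = 4πr² = 11.34 m²; T_body⁴ − T_wall⁴ = 6.324×10⁹ − 3.783×10⁹ = 2.541×10⁹ K⁴.
|P_net| = 0.54·5.67×10⁻⁸·11.34·2.541×10⁹.

P_net ≈ 882 W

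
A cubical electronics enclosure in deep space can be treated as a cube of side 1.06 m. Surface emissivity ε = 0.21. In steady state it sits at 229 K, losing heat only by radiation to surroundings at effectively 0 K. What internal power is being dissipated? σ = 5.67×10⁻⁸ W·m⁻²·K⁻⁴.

Steady state: P = εσA T⁴.
A = 6L² = 6.742 m²; T⁴ = (229)⁴ = 2.750×10⁹ K⁴.
P = 0.21 × 5.67×10⁻⁸ × 6.742 × 2.750×10⁹.

P ≈ 221 W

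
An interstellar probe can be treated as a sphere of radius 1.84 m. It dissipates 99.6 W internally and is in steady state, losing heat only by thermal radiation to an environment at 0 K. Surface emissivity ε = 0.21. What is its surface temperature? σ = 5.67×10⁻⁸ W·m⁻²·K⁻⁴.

Steady state: internal power = radiated power, P = εσA T⁴.
Radiating area A = 4πr² = 42.54 m².
T⁴ = P/(εσA) = 99.6/(0.21·5.67×10⁻⁸·42.54) = 1.966×10⁸ K⁴.
T = (1.966×10⁸)^(1/4).

T ≈ 118 K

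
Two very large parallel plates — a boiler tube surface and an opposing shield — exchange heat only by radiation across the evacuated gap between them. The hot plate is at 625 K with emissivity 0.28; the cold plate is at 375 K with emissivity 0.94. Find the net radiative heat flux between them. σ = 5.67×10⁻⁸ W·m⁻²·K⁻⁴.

For two infinite grey parallel plates, q = σ(T₁⁴ − T₂⁴)/(1/ε₁ + 1/ε₂ − 1).
T₁⁴ − T₂⁴ = 1.526×10¹¹ − 1.978×10¹⁰ = 1.328×10¹¹ K⁴.
1/ε₁ + 1/ε₂ − 1 = 3.571 + 1.064 − 1 = 3.635.
q = 5.67×10⁻⁸ × 1.328×10¹¹ / 3.635.

q ≈ 2070 W/m²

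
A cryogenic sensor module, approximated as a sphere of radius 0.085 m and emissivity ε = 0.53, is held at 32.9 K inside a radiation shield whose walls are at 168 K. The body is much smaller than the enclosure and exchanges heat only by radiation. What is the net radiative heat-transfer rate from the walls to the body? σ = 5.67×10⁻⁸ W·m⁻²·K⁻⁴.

P_net ≈ 2.17 W

For a small grey body in a large enclosure: P_net = εσA(T_body⁴ − T_wall⁴).
A = 4πr² = 0.09079 m²; T_body⁴ − T_wall⁴ = 1.172×10⁶ − 7.966×10⁸ = -7.954×10⁸ K⁴.
|P_net| = 0.53·5.67×10⁻⁸·0.09079·7.954×10⁸.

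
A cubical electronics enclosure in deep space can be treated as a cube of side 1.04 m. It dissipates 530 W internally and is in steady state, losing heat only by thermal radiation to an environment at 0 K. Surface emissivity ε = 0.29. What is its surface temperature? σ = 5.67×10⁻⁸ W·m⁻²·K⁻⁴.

Steady state: internal power = radiated power, P = εσA T⁴.
Radiating area A = 6L² = 6.490 m².
T⁴ = P/(εσA) = 530/(0.29·5.67×10⁻⁸·6.490) = 4.967×10⁹ K⁴.
T = (4.967×10⁹)^(1/4).

T ≈ 265 K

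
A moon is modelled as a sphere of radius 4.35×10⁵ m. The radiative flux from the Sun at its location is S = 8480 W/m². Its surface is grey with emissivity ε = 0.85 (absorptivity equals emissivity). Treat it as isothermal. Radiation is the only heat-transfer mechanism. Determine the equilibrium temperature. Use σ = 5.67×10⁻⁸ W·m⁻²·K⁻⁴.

At equilibrium, absorbed power = emitted power.
Absorbing cross-section = πr² = 5.945×10¹¹ m²; emitting surface = 4πr² = 2.378×10¹² m² (ratio 4).
εS·A_cross = εσ·A_surf·T⁴  ⇒  T⁴ = S/(4σ)   (ε cancels).
T⁴ = 8480/(4·5.67×10⁻⁸) = 3.739×10¹⁰ K⁴.
T = (3.739×10¹⁰)^(1/4).

T ≈ 440 K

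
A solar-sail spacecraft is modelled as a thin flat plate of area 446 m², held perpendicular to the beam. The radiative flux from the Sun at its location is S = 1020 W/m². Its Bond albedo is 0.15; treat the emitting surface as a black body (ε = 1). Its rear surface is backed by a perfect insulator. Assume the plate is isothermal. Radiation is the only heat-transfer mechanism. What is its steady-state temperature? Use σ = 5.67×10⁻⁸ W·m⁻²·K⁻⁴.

T ≈ 352 K

At equilibrium, absorbed power = emitted power.
Absorbing cross-section = A = 446.0 m²; emitting surface = A = 446.0 m² (ratio 1).
(1−a)S·A_cross = εσ·A_surf·T⁴  ⇒  T⁴ = (1−a)S/(1σ).
T⁴ = 0.850·1020/(1·5.67×10⁻⁸) = 1.529×10¹⁰ K⁴.
T = (1.529×10¹⁰)^(1/4).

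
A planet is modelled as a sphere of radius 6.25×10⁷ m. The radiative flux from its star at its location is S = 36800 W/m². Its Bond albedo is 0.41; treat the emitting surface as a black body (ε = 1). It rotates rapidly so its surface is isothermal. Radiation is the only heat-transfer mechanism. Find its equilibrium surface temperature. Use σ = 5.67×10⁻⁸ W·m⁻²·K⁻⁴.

At equilibrium, absorbed power = emitted power.
Absorbing cross-section = πr² = 1.227×10¹⁶ m²; emitting surface = 4πr² = 4.909×10¹⁶ m² (ratio 4).
(1−a)S·A_cross = εσ·A_surf·T⁴  ⇒  T⁴ = (1−a)S/(4σ).
T⁴ = 0.590·36800/(4·5.67×10⁻⁸) = 9.573×10¹⁰ K⁴.
T = (9.573×10¹⁰)^(1/4).

T ≈ 556 K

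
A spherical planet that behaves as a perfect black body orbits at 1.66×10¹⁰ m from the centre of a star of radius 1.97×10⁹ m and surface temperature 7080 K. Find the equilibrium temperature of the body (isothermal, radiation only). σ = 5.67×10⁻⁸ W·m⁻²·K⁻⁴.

The star's surface emits σT_*⁴; at distance d the flux is S = σT_*⁴(R_*/d)².
S = 5.67×10⁻⁸·(7080)⁴·(1.97×10⁹/1.66×10¹⁰)² = 2.006×10⁶ W/m².
For an isothermal sphere T⁴ = (1−a)S/(4σ) = 8.847×10¹² K⁴.

T ≈ 1720 K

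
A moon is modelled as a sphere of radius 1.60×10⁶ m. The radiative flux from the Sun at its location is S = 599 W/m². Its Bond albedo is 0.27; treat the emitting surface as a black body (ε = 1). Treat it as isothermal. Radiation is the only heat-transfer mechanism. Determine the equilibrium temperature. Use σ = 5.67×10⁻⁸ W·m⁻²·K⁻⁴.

T ≈ 210 K

At equilibrium, absorbed power = emitted power.
Absorbing cross-section = πr² = 8.042×10¹² m²; emitting surface = 4πr² = 3.217×10¹³ m² (ratio 4).
(1−a)S·A_cross = εσ·A_surf·T⁴  ⇒  T⁴ = (1−a)S/(4σ).
T⁴ = 0.730·599/(4·5.67×10⁻⁸) = 1.928×10⁹ K⁴.
T = (1.928×10⁹)^(1/4).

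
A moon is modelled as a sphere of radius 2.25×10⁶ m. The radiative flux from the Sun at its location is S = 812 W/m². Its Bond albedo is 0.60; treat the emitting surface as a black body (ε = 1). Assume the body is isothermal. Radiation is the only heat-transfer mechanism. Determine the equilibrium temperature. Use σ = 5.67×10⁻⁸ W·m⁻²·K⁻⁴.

At equilibrium, absorbed power = emitted power.
Absorbing cross-section = πr² = 1.590×10¹³ m²; emitting surface = 4πr² = 6.362×10¹³ m² (ratio 4).
(1−a)S·A_cross = εσ·A_surf·T⁴  ⇒  T⁴ = (1−a)S/(4σ).
T⁴ = 0.400·812/(4·5.67×10⁻⁸) = 1.432×10⁹ K⁴.
T = (1.432×10⁹)^(1/4).

T ≈ 195 K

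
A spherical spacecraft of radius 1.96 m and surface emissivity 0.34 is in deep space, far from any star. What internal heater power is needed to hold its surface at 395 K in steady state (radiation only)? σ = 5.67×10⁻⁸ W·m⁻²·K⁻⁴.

P = εσ·4πr²·T⁴.
4πr² = 48.27 m²; T⁴ = 2.434×10¹⁰ K⁴.
P = 0.34·5.67×10⁻⁸·48.27·2.434×10¹⁰.

P ≈ 22700 W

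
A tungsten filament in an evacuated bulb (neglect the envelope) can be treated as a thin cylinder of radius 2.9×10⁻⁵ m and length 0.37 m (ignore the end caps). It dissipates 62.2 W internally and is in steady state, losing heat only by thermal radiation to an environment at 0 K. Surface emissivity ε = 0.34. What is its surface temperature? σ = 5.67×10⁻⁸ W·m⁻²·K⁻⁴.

T ≈ 2630 K

Steady state: internal power = radiated power, P = εσA T⁴.
Radiating area A = 2πrL = 6.742×10⁻⁵ m².
T⁴ = P/(εσA) = 62.2/(0.34·5.67×10⁻⁸·6.742×10⁻⁵) = 4.786×10¹³ K⁴.
T = (4.786×10¹³)^(1/4).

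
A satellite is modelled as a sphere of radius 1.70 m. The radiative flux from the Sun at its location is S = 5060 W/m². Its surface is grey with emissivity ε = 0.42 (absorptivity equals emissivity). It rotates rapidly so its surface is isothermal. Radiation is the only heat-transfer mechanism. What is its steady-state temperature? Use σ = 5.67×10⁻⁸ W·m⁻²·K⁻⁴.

T ≈ 386 K

At equilibrium, absorbed power = emitted power.
Absorbing cross-section = πr² = 9.079 m²; emitting surface = 4πr² = 36.32 m² (ratio 4).
εS·A_cross = εσ·A_surf·T⁴  ⇒  T⁴ = S/(4σ)   (ε cancels).
T⁴ = 5060/(4·5.67×10⁻⁸) = 2.231×10¹⁰ K⁴.
T = (2.231×10¹⁰)^(1/4).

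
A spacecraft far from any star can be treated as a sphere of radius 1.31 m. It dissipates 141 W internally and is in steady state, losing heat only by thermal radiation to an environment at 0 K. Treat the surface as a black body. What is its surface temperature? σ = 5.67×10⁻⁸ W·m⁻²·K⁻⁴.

T ≈ 104 K

Steady state: internal power = radiated power, P = εσA T⁴.
Radiating area A = 4πr² = 21.57 m².
T⁴ = P/(εσA) = 141/(1.0·5.67×10⁻⁸·21.57) = 1.153×10⁸ K⁴.
T = (1.153×10⁸)^(1/4).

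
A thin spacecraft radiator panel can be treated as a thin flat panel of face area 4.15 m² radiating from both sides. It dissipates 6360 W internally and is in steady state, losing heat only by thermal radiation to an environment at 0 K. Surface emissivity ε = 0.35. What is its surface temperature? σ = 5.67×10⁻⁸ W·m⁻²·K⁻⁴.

T ≈ 443 K

Steady state: internal power = radiated power, P = εσA T⁴.
Radiating area A = 2·4.15 = 8.300 m².
T⁴ = P/(εσA) = 6360/(0.35·5.67×10⁻⁸·8.300) = 3.861×10¹⁰ K⁴.
T = (3.861×10¹⁰)^(1/4).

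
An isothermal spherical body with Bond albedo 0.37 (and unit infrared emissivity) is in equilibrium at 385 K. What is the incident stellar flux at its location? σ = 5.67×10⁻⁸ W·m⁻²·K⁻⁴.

S ≈ 7910 W/m²

(1−a)S·πr² = σ·4πr²·T⁴ ⇒ S = 4σT⁴/(1−a).
S = 4·5.67×10⁻⁸·2.197×10¹⁰/0.630.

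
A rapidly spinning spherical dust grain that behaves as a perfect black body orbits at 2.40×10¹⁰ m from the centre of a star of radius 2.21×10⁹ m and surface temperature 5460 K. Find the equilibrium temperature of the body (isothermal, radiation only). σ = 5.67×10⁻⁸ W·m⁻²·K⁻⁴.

The star's surface emits σT_*⁴; at distance d the flux is S = σT_*⁴(R_*/d)².
S = 5.67×10⁻⁸·(5460)⁴·(2.21×10⁹/2.40×10¹⁰)² = 4.273×10⁵ W/m².
For an isothermal sphere T⁴ = (1−a)S/(4σ) = 1.884×10¹² K⁴.

T ≈ 1170 K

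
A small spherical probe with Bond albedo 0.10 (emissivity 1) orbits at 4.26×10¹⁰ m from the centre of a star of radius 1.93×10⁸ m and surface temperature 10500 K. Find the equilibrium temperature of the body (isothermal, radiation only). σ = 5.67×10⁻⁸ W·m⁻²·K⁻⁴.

T ≈ 487 K

The star's surface emits σT_*⁴; at distance d the flux is S = σT_*⁴(R_*/d)².
S = 5.67×10⁻⁸·(10500)⁴·(1.93×10⁸/4.26×10¹⁰)² = 14150 W/m².
For an isothermal sphere T⁴ = (1−a)S/(4σ) = 5.614×10¹⁰ K⁴.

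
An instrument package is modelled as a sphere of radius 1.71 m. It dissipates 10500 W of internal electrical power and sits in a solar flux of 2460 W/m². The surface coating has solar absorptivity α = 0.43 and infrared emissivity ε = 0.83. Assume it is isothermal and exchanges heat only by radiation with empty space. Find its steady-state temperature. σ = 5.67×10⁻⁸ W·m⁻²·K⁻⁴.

T ≈ 329 K

At steady state, absorbed solar power + internal power = radiated power.
Absorbed: α·S·A_cross = 0.43·2460·9.186 = 9717 W (cross-section πr²).
Total input = 9717 + 10500 = 20220 W.
Radiated: εσ·A_surf·T⁴ with A_surf = 4πr² = 36.75 m².
T⁴ = 20220/(0.83·5.67×10⁻⁸·36.75) = 1.169×10¹⁰ K⁴.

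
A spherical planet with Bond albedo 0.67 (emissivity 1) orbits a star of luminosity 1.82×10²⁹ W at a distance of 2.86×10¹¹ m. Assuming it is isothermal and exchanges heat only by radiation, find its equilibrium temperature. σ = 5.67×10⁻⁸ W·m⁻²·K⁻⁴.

First find the stellar flux at distance d: S = L/(4πd²) = 1.82×10²⁹/(4π·(2.86×10¹¹)²) = 1.771×10⁵ W/m².
For an isothermal sphere, absorbed (1−a)S·πr² = emitted σ·4πr²·T⁴, so T⁴ = (1−a)S/(4σ).
T⁴ = 0.330·1.771×10⁵/(4·5.67×10⁻⁸) = 2.576×10¹¹ K⁴.

T ≈ 712 K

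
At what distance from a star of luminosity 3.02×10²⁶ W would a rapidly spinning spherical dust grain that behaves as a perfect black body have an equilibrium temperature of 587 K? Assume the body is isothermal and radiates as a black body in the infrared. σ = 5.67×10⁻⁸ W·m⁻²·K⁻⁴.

For an isothermal black-emitting sphere, (1−a)S·πr² = σ·4πr²·T⁴ ⇒ S = 4σT⁴/(1−a).
S = 4·5.67×10⁻⁸·(587)⁴/1.00 = 26930 W/m².
Flux falls as S = L/(4πd²), so d = √(L/(4πS)) = √(3.02×10²⁶/(4π·26930)).

d ≈ 2.99×10¹⁰ m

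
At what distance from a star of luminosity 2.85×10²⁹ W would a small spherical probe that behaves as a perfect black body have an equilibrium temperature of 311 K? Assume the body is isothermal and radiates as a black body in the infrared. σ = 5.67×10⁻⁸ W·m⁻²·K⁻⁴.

d ≈ 3.27×10¹² m

For an isothermal black-emitting sphere, (1−a)S·πr² = σ·4πr²·T⁴ ⇒ S = 4σT⁴/(1−a).
S = 4·5.67×10⁻⁸·(311)⁴/1.00 = 2122 W/m².
Flux falls as S = L/(4πd²), so d = √(L/(4πS)) = √(2.85×10²⁹/(4π·2122)).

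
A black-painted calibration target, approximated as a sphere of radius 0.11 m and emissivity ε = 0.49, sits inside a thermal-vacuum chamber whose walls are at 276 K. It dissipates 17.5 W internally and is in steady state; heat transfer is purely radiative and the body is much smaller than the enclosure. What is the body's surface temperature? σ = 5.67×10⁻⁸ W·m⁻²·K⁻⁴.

For a small grey body in a large enclosure, net radiated power = εσA(T⁴ − T_w⁴).
Steady state: P = εσA(T⁴ − T_w⁴) with A = 4πr² = 0.1521 m².
T⁴ = P/(εσA) + T_w⁴ = 17.5/(0.49·5.67×10⁻⁸·0.1521) + (276)⁴
    = 4.143×10⁹ + 5.803×10⁹ = 9.945×10⁹ K⁴.

T ≈ 316 K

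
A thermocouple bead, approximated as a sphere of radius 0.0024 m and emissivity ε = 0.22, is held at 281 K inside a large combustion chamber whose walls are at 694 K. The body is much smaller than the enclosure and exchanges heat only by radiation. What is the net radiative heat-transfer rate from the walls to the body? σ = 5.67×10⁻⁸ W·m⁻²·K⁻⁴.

P_net ≈ 0.204 W

For a small grey body in a large enclosure: P_net = εσA(T_body⁴ − T_wall⁴).
A = 4πr² = 7.238×10⁻⁵ m²; T_body⁴ − T_wall⁴ = 6.235×10⁹ − 2.320×10¹¹ = -2.257×10¹¹ K⁴.
|P_net| = 0.22·5.67×10⁻⁸·7.238×10⁻⁵·2.257×10¹¹.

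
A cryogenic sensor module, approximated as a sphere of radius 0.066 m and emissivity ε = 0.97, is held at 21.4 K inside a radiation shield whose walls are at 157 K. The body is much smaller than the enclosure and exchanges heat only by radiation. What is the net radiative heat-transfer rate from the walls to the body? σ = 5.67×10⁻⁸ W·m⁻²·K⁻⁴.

P_net ≈ 1.83 W

For a small grey body in a large enclosure: P_net = εσA(T_body⁴ − T_wall⁴).
A = 4πr² = 0.05474 m²; T_body⁴ − T_wall⁴ = 2.097×10⁵ − 6.076×10⁸ = -6.074×10⁸ K⁴.
|P_net| = 0.97·5.67×10⁻⁸·0.05474·6.074×10⁸.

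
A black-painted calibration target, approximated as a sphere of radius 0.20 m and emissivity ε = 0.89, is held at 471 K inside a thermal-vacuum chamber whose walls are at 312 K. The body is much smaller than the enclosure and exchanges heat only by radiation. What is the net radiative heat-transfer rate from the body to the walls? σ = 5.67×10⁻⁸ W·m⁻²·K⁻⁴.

P_net ≈ 1010 W

For a small grey body in a large enclosure: P_net = εσA(T_body⁴ − T_wall⁴).
A = 4πr² = 0.5027 m²; T_body⁴ − T_wall⁴ = 4.921×10¹⁰ − 9.476×10⁹ = 3.974×10¹⁰ K⁴.
|P_net| = 0.89·5.67×10⁻⁸·0.5027·3.974×10¹⁰.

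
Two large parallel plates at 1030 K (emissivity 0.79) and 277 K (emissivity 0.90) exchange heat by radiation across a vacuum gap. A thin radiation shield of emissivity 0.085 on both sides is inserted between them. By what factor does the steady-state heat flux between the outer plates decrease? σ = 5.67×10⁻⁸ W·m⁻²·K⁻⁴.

Without shield: q₀ = σΔ(T⁴)/(1/ε₁+1/ε₂−1) with denominator 1.377.
With shield the two gaps are in series; the resistances add: (1/ε₁+1/ε_s−1)+(1/ε_s+1/ε₂−1) = 12.03+11.88 = 23.91.
Heat-flux ratio q₀/q = 23.91/1.377.

factor ≈ 17.4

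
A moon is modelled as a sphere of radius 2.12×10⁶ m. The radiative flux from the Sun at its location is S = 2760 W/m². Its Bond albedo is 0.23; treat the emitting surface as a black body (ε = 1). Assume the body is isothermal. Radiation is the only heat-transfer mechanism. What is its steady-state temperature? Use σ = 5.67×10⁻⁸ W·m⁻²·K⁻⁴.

T ≈ 311 K

At equilibrium, absorbed power = emitted power.
Absorbing cross-section = πr² = 1.412×10¹³ m²; emitting surface = 4πr² = 5.648×10¹³ m² (ratio 4).
(1−a)S·A_cross = εσ·A_surf·T⁴  ⇒  T⁴ = (1−a)S/(4σ).
T⁴ = 0.770·2760/(4·5.67×10⁻⁸) = 9.370×10⁹ K⁴.
T = (9.370×10⁹)^(1/4).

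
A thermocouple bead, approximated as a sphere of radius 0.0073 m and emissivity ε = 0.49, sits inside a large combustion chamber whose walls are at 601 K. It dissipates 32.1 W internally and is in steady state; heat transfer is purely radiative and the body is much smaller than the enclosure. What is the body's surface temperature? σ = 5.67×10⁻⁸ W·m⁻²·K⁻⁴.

T ≈ 1170 K

For a small grey body in a large enclosure, net radiated power = εσA(T⁴ − T_w⁴).
Steady state: P = εσA(T⁴ − T_w⁴) with A = 4πr² = 6.697×10⁻⁴ m².
T⁴ = P/(εσA) + T_w⁴ = 32.1/(0.49·5.67×10⁻⁸·6.697×10⁻⁴) + (601)⁴
    = 1.725×10¹² + 1.305×10¹¹ = 1.856×10¹² K⁴.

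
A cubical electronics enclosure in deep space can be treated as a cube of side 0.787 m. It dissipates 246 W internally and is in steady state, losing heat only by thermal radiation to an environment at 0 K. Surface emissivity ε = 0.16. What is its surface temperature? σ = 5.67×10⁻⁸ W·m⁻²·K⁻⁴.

Steady state: internal power = radiated power, P = εσA T⁴.
Radiating area A = 6L² = 3.716 m².
T⁴ = P/(εσA) = 246/(0.16·5.67×10⁻⁸·3.716) = 7.297×10⁹ K⁴.
T = (7.297×10⁹)^(1/4).

T ≈ 292 K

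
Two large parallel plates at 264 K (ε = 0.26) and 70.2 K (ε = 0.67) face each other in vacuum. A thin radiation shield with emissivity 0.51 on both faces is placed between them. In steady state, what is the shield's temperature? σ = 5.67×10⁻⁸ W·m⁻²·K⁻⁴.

T_s ≈ 202 K

In steady state the net flux on the hot side equals that on the cold side.
σ(T₁⁴−T_s⁴)/D₁ = σ(T_s⁴−T₂⁴)/D₂, with D₁ = 1/ε₁+1/ε_s−1 = 4.807, D₂ = 1/ε_s+1/ε₂−1 = 2.453.
Solve for T_s⁴: T_s⁴ = (D₂·T₁⁴ + D₁·T₂⁴)/(D₁+D₂) = 1.657×10⁹ K⁴.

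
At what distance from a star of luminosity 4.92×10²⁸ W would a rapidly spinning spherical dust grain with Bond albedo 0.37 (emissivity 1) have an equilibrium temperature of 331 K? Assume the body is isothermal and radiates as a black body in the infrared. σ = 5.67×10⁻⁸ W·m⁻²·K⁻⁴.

d ≈ 9.52×10¹¹ m

For an isothermal black-emitting sphere, (1−a)S·πr² = σ·4πr²·T⁴ ⇒ S = 4σT⁴/(1−a).
S = 4·5.67×10⁻⁸·(331)⁴/0.630 = 4321 W/m².
Flux falls as S = L/(4πd²), so d = √(L/(4πS)) = √(4.92×10²⁸/(4π·4321)).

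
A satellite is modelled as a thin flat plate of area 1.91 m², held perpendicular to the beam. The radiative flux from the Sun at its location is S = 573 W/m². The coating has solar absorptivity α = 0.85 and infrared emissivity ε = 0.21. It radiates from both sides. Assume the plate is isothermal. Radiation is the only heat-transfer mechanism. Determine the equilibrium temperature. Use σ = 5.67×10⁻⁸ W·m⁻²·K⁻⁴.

At equilibrium, absorbed power = emitted power.
Absorbing cross-section = A = 1.910 m²; emitting surface = 2A = 3.820 m² (ratio 2).
αS·A_cross = εσ·A_surf·T⁴  ⇒  T⁴ = αS/(ε·2σ).
T⁴ = 0.850·573/(0.21·2·5.67×10⁻⁸) = 2.045×10¹⁰ K⁴.
T = (2.045×10¹⁰)^(1/4).

T ≈ 378 K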